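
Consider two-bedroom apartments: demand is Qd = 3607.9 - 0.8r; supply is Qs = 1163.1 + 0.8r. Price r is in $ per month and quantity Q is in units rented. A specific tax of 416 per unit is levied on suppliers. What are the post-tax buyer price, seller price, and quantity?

r_b = 1736, r_s = 1320, Q = 2219.1

The tax drives a wedge r_b - r_s = 416. Substituting r_s = r_b - 416 into supply: Qs = 830.3 + 0.8r_b.
Set Qd = Qs: 3607.9 - 0.8r_b = 830.3 + 0.8r_b, so 2777.6 = 1.6r_b and r_b = 1736.
So r_s = 1320 and the quantity traded is Q = 3607.9 - 0.8(1736) = 2219.1.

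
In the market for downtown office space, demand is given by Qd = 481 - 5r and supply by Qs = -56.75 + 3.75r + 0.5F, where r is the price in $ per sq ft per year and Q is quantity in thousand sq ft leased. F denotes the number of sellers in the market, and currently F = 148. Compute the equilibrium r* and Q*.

r* = 53, Q* = 216

With F = 148, supply is Qs = 17.25 + 3.75r.
The market clears where 481 - 5r = 17.25 + 3.75r. Rearranging, 8.75r = 463.75, hence r* = 53.
Then Q* = 481 - 5(53) = 216.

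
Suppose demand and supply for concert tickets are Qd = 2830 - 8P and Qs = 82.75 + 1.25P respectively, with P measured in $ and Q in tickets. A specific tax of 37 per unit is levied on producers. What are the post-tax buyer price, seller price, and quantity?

The tax drives a wedge P_b - P_s = 37. Substituting P_s = P_b - 37 into supply: Qs = 36.5 + 1.25P_b.
Set Qd = Qs: 2830 - 8P_b = 36.5 + 1.25P_b, so 2793.5 = 9.25P_b and P_b = 302.
Then P_s = 302 - 37 = 265 and Q = 2830 - 8(302) = 414.

P_b = 302, P_s = 265, Q = 414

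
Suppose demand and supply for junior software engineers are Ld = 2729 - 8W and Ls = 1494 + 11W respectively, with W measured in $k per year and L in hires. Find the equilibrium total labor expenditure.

Total labor expenditure = 143585

The market clears where 2729 - 8W = 1494 + 11W. Rearranging, 19W = 1235, hence W* = 65.
Plugging W* into demand: L* = 2729 - 8(65) = 2209.
Total labor expenditure = W* × L* = 65 × 2209 = 143585.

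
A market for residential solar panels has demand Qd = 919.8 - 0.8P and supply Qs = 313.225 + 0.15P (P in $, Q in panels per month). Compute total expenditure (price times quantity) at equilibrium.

Total expenditure = 261146.5

The market clears where 919.8 - 0.8P = 313.225 + 0.15P. Rearranging, 0.95P = 606.575, hence P* = 638.5.
From the demand curve, Q* = 919.8 - 0.8(638.5) = 409.
Total expenditure = P* × Q* = 638.5 × 409 = 261146.5.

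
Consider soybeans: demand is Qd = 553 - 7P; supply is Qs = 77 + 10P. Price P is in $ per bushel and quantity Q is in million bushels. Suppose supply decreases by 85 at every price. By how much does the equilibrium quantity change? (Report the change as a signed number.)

ΔQ = -35

Equating demand and supply, 553 - 7P = 77 + 10P gives 17P = 476, so P* = 28.
Substitute back: Q* = 553 - 7(28) = 357.
After the shift, supply is Qs = -8 + 10P.
New equilibrium: 561 = 17P, so P = 33 and Q = 322.
ΔQ = 322 - 357 = -35.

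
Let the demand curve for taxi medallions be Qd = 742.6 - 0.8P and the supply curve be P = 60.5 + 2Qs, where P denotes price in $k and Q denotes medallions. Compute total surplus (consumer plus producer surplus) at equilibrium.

In direct form, Qs = -30.25 + 0.5P.
At equilibrium Qd = Qs, so 742.6 - 0.8P = -30.25 + 0.5P; collecting terms, 772.85 = 1.3P and P* = 594.5.
Substitute back: Q* = 742.6 - 0.8(594.5) = 267.
Demand choke price = 928.25; supply choke price = 60.5. CS = ½(928.25 - 594.5)(267) = 44555.625; PS = ½(594.5 - 60.5)(267) = 71289. Total surplus = 115844.625.

Total surplus = 115844.625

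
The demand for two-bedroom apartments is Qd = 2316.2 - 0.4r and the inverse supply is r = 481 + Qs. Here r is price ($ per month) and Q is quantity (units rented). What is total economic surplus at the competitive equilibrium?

In direct form, Qs = -481 + r.
At equilibrium Qd = Qs, so 2316.2 - 0.4r = -481 + r; collecting terms, 2797.2 = 1.4r and r* = 1998.
Substitute back: Q* = 2316.2 - 0.4(1998) = 1517.
Demand choke price = 5790.5; supply choke price = 481. CS = ½(5790.5 - 1998)(1517) = 2876611.25; PS = ½(1998 - 481)(1517) = 1150644.5. Total surplus = 4027255.75.

Total surplus = 4027255.75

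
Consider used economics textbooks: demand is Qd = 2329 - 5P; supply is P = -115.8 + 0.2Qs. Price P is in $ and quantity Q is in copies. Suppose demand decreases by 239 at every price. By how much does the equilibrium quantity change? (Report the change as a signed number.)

In direct form, Qs = 579 + 5P.
Set Qd = Qs: 2329 - 5P = 579 + 5P, so 1750 = 10P and P* = 175.
Then Q* = 2329 - 5(175) = 1454.
After the shift, demand is Qd = 2090 - 5P.
Re-solving, 10P = 1511 gives P = 151.1 and Q = 1334.5.
ΔQ = 1334.5 - 1454 = -119.5.

ΔQ = -119.5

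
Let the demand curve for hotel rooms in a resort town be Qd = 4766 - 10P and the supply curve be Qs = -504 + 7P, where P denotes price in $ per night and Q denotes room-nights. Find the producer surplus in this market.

Set Qd = Qs: 4766 - 10P = -504 + 7P, so 5270 = 17P and P* = 310.
From the demand curve, Q* = 4766 - 10(310) = 1666.
Supply choke price (Qs = 0): P = 72. Producer surplus = ½ × (310 - 72) × 1666 = 198254.

Producer surplus = 198254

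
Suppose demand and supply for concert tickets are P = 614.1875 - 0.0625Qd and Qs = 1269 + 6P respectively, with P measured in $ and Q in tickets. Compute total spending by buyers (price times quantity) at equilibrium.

Total spending by buyers = 1401567

Rewriting in direct form: Qd = 9827 - 16P.
Set Qd = Qs: 9827 - 16P = 1269 + 6P, so 8558 = 22P and P* = 389.
Plugging P* into demand: Q* = 9827 - 16(389) = 3603.
Total spending by buyers = P* × Q* = 389 × 3603 = 1401567.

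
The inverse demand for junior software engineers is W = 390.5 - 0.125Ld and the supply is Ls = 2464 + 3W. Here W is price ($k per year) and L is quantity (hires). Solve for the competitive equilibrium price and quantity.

Solving each curve for L: Ld = 3124 - 8W.
Set Ld = Ls: 3124 - 8W = 2464 + 3W, so 660 = 11W and W* = 60.
Then L* = 3124 - 8(60) = 2644.

W* = 60, L* = 2644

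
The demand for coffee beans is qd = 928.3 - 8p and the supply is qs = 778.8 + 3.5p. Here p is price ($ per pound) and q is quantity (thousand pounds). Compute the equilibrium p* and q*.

At equilibrium qd = qs, so 928.3 - 8p = 778.8 + 3.5p; collecting terms, 149.5 = 11.5p and p* = 13.
From the demand curve, q* = 928.3 - 8(13) = 824.3.

p* = 13, q* = 824.3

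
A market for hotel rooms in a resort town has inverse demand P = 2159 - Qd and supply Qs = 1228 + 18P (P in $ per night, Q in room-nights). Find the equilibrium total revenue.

Total revenue = 103390

In direct form, Qd = 2159 - P.
Set Qd = Qs: 2159 - P = 1228 + 18P, so 931 = 19P and P* = 49.
Substitute back: Q* = 2159 - 49 = 2110.
Total revenue = P* × Q* = 49 × 2110 = 103390.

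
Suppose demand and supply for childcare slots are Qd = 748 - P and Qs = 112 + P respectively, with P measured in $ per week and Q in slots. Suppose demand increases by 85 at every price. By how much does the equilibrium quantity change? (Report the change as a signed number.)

ΔQ = 42.5

At equilibrium Qd = Qs, so 748 - P = 112 + P; collecting terms, 636 = 2P and P* = 318.
Substitute back: Q* = 748 - 318 = 430.
After the shift, demand is Qd = 833 - P.
Re-solving, 2P = 721 gives P = 360.5 and Q = 472.5.
ΔQ = 472.5 - 430 = 42.5.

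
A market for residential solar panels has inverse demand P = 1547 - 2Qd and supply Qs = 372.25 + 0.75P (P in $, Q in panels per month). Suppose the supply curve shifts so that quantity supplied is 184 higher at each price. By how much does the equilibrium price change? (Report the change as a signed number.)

In direct form, Qd = 773.5 - 0.5P.
At equilibrium Qd = Qs, so 773.5 - 0.5P = 372.25 + 0.75P; collecting terms, 401.25 = 1.25P and P* = 321.
Plugging P* into demand: Q* = 773.5 - 0.5(321) = 613.
After the shift, supply is Qs = 556.25 + 0.75P.
The new intersection has 217.25 = 1.25P, i.e. P = 173.8, Q = 686.6.
ΔP = 173.8 - 321 = -147.2.

ΔP = -147.2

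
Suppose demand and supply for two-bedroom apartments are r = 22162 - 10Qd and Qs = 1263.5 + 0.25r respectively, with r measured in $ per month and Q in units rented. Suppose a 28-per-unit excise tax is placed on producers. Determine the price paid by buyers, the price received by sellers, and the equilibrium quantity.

In direct form, Qd = 2216.2 - 0.1r.
The tax drives a wedge r_b - r_s = 28. Substituting r_s = r_b - 28 into supply: Qs = 1256.5 + 0.25r_b.
Equate demand and the shifted supply: 2216.2 - 0.1r_b = 1256.5 + 0.25r_b, giving 0.35r_b = 959.7, so r_b = 2742.
So r_s = 2714 and the quantity traded is Q = 2216.2 - 0.1(2742) = 1942.

r_b = 2742, r_s = 2714, Q = 1942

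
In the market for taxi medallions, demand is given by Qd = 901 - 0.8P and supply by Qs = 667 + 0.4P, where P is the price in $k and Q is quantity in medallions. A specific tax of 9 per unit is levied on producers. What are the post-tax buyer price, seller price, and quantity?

The tax drives a wedge P_b - P_s = 9. Substituting P_s = P_b - 9 into supply: Qs = 663.4 + 0.4P_b.
Market clearing requires 901 - 0.8P_b = 663.4 + 0.4P_b; hence 237.6 = 1.2P_b and P_b = 198.
Then P_s = 198 - 9 = 189 and Q = 901 - 0.8(198) = 742.6.

P_b = 198, P_s = 189, Q = 742.6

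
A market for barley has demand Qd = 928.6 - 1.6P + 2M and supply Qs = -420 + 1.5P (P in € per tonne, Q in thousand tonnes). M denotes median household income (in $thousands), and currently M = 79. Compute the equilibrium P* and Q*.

With M = 79, demand is Qd = 1086.6 - 1.6P.
The market clears where 1086.6 - 1.6P = -420 + 1.5P. Rearranging, 3.1P = 1506.6, hence P* = 486.
Plugging P* into demand: Q* = 1086.6 - 1.6(486) = 309.

P* = 486, Q* = 309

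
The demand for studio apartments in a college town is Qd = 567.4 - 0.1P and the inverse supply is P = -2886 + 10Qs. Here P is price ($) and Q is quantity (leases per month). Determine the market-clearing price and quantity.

P* = 1394, Q* = 428

Rewriting in direct form: Qs = 288.6 + 0.1P.
Set Qd = Qs: 567.4 - 0.1P = 288.6 + 0.1P, so 278.8 = 0.2P and P* = 1394.
Substitute back: Q* = 567.4 - 0.1(1394) = 428.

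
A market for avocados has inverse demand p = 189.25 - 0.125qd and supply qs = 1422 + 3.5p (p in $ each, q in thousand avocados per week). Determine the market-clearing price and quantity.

Rewriting in direct form: qd = 1514 - 8p.
The market clears where 1514 - 8p = 1422 + 3.5p. Rearranging, 11.5p = 92, hence p* = 8.
Then q* = 1514 - 8(8) = 1450.

p* = 8, q* = 1450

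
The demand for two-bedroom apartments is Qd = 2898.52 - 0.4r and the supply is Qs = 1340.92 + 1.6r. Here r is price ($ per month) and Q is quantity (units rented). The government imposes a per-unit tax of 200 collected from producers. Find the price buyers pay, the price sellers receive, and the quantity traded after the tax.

Producers keep r_s = r_b - 200 per unit, so supply in terms of the buyer price is Qs = 1020.92 + 1.6r_b.
Equate demand and the shifted supply: 2898.52 - 0.4r_b = 1020.92 + 1.6r_b, giving 2r_b = 1877.6, so r_b = 938.8.
Then r_s = 938.8 - 200 = 738.8 and Q = 2898.52 - 0.4(938.8) = 2523.

r_b = 938.8, r_s = 738.8, Q = 2523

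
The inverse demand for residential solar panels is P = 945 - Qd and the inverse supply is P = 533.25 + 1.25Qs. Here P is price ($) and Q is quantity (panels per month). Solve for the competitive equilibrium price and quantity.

Solving each curve for Q: Qd = 945 - P and Qs = -426.6 + 0.8P.
The market clears where 945 - P = -426.6 + 0.8P. Rearranging, 1.8P = 1371.6, hence P* = 762.
From the demand curve, Q* = 945 - 762 = 183.

P* = 762, Q* = 183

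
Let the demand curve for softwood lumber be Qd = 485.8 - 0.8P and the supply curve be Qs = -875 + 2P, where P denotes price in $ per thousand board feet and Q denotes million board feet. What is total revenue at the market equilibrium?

Total revenue = 47142

Equating demand and supply, 485.8 - 0.8P = -875 + 2P gives 2.8P = 1360.8, so P* = 486.
Then Q* = 485.8 - 0.8(486) = 97.
Total revenue = P* × Q* = 486 × 97 = 47142.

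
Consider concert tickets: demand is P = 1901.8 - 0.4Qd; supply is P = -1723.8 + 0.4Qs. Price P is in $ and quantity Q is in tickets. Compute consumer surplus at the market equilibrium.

Consumer surplus = 4107804.8

Solving each curve for Q: Qd = 4754.5 - 2.5P and Qs = 4309.5 + 2.5P.
At equilibrium Qd = Qs, so 4754.5 - 2.5P = 4309.5 + 2.5P; collecting terms, 445 = 5P and P* = 89.
From the demand curve, Q* = 4754.5 - 2.5(89) = 4532.
Demand choke price (Qd = 0): P = 4754.5/2.5 = 1901.8. Consumer surplus = ½ × (1901.8 - 89) × 4532 = 4107804.8.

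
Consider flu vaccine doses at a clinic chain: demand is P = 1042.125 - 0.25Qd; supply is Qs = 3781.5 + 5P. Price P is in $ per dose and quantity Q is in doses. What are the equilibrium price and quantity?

Solving each curve for Q: Qd = 4168.5 - 4P.
At equilibrium Qd = Qs, so 4168.5 - 4P = 3781.5 + 5P; collecting terms, 387 = 9P and P* = 43.
Substitute back: Q* = 4168.5 - 4(43) = 3996.5.

P* = 43, Q* = 3996.5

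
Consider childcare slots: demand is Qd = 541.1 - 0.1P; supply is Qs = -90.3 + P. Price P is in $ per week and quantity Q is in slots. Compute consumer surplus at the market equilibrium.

Consumer surplus = 1169828.45

Set Qd = Qs: 541.1 - 0.1P = -90.3 + P, so 631.4 = 1.1P and P* = 574.
Plugging P* into demand: Q* = 541.1 - 0.1(574) = 483.7.
Demand choke price (Qd = 0): P = 541.1/0.1 = 5411. Consumer surplus = ½ × (5411 - 574) × 483.7 = 1169828.45.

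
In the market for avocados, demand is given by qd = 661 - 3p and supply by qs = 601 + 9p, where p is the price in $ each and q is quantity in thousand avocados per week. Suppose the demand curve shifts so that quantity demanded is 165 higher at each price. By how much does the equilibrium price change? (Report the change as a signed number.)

Δp = 13.75

Equating demand and supply, 661 - 3p = 601 + 9p gives 12p = 60, so p* = 5.
Plugging p* into demand: q* = 661 - 3(5) = 646.
After the shift, demand is qd = 826 - 3p.
New equilibrium: 225 = 12p, so p = 18.75 and q = 769.75.
Δp = 18.75 - 5 = 13.75.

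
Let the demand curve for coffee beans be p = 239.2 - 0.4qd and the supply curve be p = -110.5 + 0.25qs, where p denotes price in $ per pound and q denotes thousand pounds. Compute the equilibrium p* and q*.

p* = 24, q* = 538

Rewriting in direct form: qd = 598 - 2.5p and qs = 442 + 4p.
The market clears where 598 - 2.5p = 442 + 4p. Rearranging, 6.5p = 156, hence p* = 24.
Then q* = 598 - 2.5(24) = 538.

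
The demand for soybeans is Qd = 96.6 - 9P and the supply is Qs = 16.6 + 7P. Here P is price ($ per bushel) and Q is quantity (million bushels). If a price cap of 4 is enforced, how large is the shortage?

With P fixed at 4, quantity demanded is 60.6 and quantity supplied is 44.6.
Shortage = Qd - Qs = 60.6 - 44.6 = 16.

Shortage = 16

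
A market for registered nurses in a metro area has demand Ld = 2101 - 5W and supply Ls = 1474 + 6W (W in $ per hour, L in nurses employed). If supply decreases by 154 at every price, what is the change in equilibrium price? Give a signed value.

Set Ld = Ls: 2101 - 5W = 1474 + 6W, so 627 = 11W and W* = 57.
Substitute back: L* = 2101 - 5(57) = 1816.
After the shift, supply is Ls = 1320 + 6W.
The new intersection has 781 = 11W, i.e. W = 71, L = 1746.
ΔW = 71 - 57 = 14.

ΔW = 14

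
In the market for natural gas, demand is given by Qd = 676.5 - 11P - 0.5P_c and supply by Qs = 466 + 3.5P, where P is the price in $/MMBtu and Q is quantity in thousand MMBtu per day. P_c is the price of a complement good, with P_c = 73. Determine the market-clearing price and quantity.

With P_c = 73, demand is Qd = 640 - 11P.
Set Qd = Qs: 640 - 11P = 466 + 3.5P, so 174 = 14.5P and P* = 12.
From the demand curve, Q* = 640 - 11(12) = 508.

P* = 12, Q* = 508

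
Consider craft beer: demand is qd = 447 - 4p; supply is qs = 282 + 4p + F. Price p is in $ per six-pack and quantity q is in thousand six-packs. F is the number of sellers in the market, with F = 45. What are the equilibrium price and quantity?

p* = 15, q* = 387

With F = 45, supply is qs = 327 + 4p.
Equating demand and supply, 447 - 4p = 327 + 4p gives 8p = 120, so p* = 15.
Plugging p* into demand: q* = 447 - 4(15) = 387.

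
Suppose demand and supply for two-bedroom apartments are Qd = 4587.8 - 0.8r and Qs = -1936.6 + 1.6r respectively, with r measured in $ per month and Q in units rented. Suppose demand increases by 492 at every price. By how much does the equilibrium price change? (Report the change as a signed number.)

Δr = 205

Equating demand and supply, 4587.8 - 0.8r = -1936.6 + 1.6r gives 2.4r = 6524.4, so r* = 2718.5.
Plugging r* into demand: Q* = 4587.8 - 0.8(2718.5) = 2413.
After the shift, demand is Qd = 5079.8 - 0.8r.
Re-solving, 2.4r = 7016.4 gives r = 2923.5 and Q = 2741.
Δr = 2923.5 - 2718.5 = 205.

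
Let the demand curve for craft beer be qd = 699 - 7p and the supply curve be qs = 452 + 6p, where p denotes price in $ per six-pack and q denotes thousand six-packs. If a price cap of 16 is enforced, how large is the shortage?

Shortage = 39

With p fixed at 16, quantity demanded is 587 and quantity supplied is 548.
Shortage = qd - qs = 587 - 548 = 39.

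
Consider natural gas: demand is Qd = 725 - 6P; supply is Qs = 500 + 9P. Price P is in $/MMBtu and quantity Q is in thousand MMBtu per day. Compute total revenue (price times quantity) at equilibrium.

The market clears where 725 - 6P = 500 + 9P. Rearranging, 15P = 225, hence P* = 15.
Then Q* = 725 - 6(15) = 635.
Total revenue = P* × Q* = 15 × 635 = 9525.

Total revenue = 9525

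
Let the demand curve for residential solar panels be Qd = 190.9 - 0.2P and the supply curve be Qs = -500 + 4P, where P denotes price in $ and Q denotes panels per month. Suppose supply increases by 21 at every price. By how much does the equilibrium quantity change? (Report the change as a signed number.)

The market clears where 190.9 - 0.2P = -500 + 4P. Rearranging, 4.2P = 690.9, hence P* = 164.5.
Then Q* = 190.9 - 0.2(164.5) = 158.
After the shift, supply is Qs = -479 + 4P.
New equilibrium: 669.9 = 4.2P, so P = 159.5 and Q = 159.
ΔQ = 159 - 158 = 1.

ΔQ = 1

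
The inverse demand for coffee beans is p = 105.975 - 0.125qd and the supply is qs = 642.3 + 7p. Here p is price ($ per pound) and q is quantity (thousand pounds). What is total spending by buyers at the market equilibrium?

Total spending by buyers = 10113.34

Inverting to quantity form: qd = 847.8 - 8p.
The market clears where 847.8 - 8p = 642.3 + 7p. Rearranging, 15p = 205.5, hence p* = 13.7.
Then q* = 847.8 - 8(13.7) = 738.2.
Total spending by buyers = p* × q* = 13.7 × 738.2 = 10113.34.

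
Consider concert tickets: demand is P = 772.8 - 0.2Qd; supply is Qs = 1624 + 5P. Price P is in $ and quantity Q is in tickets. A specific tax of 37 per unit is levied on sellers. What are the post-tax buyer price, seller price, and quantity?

Solving each curve for Q: Qd = 3864 - 5P.
With a tax of 37 on sellers, they supply based on the net price P_s = P_b - 37, so Qs = 1439 + 5P_b.
Market clearing requires 3864 - 5P_b = 1439 + 5P_b; hence 2425 = 10P_b and P_b = 242.5.
Then P_s = 242.5 - 37 = 205.5 and Q = 3864 - 5(242.5) = 2651.5.

P_b = 242.5, P_s = 205.5, Q = 2651.5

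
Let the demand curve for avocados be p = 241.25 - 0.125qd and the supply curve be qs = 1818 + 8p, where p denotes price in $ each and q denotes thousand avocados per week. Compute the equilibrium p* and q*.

Rewriting in direct form: qd = 1930 - 8p.
At equilibrium qd = qs, so 1930 - 8p = 1818 + 8p; collecting terms, 112 = 16p and p* = 7.
Then q* = 1930 - 8(7) = 1874.

p* = 7, q* = 1874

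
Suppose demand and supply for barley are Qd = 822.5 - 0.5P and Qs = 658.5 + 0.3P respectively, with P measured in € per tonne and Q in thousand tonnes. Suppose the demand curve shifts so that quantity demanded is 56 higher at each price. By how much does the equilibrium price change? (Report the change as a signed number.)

ΔP = 70

The market clears where 822.5 - 0.5P = 658.5 + 0.3P. Rearranging, 0.8P = 164, hence P* = 205.
Plugging P* into demand: Q* = 822.5 - 0.5(205) = 720.
After the shift, demand is Qd = 878.5 - 0.5P.
The new intersection has 220 = 0.8P, i.e. P = 275, Q = 741.
ΔP = 275 - 205 = 70.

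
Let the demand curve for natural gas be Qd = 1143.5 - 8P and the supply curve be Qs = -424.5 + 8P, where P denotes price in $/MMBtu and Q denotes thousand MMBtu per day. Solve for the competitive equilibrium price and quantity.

P* = 98, Q* = 359.5

Set Qd = Qs: 1143.5 - 8P = -424.5 + 8P, so 1568 = 16P and P* = 98.
From the demand curve, Q* = 1143.5 - 8(98) = 359.5.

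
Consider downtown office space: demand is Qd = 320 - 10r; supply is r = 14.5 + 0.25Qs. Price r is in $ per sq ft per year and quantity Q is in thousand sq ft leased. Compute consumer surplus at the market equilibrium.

Consumer surplus = 125

Solving each curve for Q: Qs = -58 + 4r.
Equating demand and supply, 320 - 10r = -58 + 4r gives 14r = 378, so r* = 27.
Plugging r* into demand: Q* = 320 - 10(27) = 50.
Demand choke price (Qd = 0): r = 320/10 = 32. Consumer surplus = ½ × (32 - 27) × 50 = 125.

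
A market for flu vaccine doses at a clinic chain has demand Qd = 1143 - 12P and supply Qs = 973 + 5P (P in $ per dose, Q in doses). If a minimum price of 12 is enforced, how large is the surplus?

Evaluating both curves at the floor price 12 gives Qd = 999, Qs = 1033.
Surplus = Qs - Qd = 1033 - 999 = 34.

Surplus = 34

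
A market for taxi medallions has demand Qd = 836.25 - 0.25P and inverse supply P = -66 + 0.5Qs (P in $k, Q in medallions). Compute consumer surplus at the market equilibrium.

Consumer surplus = 1149128

Rewriting in direct form: Qs = 132 + 2P.
At equilibrium Qd = Qs, so 836.25 - 0.25P = 132 + 2P; collecting terms, 704.25 = 2.25P and P* = 313.
Substitute back: Q* = 836.25 - 0.25(313) = 758.
Demand choke price (Qd = 0): P = 836.25/0.25 = 3345. Consumer surplus = ½ × (3345 - 313) × 758 = 1149128.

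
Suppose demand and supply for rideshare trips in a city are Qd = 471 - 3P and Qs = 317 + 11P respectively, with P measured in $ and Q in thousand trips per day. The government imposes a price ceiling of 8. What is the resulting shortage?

Shortage = 42

Evaluating both curves at the ceiling price 8 gives Qd = 447, Qs = 405.
Shortage = Qd - Qs = 447 - 405 = 42.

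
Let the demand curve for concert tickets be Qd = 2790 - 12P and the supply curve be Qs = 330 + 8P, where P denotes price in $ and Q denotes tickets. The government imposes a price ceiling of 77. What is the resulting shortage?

With P fixed at 77, quantity demanded is 1866 and quantity supplied is 946.
Shortage = Qd - Qs = 1866 - 946 = 920.

Shortage = 920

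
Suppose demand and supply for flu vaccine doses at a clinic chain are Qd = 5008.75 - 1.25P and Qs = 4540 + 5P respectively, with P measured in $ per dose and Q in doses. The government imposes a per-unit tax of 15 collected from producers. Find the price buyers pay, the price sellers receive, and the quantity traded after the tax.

The tax drives a wedge P_b - P_s = 15. Substituting P_s = P_b - 15 into supply: Qs = 4465 + 5P_b.
Set Qd = Qs: 5008.75 - 1.25P_b = 4465 + 5P_b, so 543.75 = 6.25P_b and P_b = 87.
So P_s = 72 and the quantity traded is Q = 5008.75 - 1.25(87) = 4900.

P_b = 87, P_s = 72, Q = 4900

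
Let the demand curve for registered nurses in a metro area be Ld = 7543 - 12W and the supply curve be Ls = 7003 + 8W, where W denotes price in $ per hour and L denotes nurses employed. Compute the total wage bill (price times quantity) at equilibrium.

The total wage bill = 194913

The market clears where 7543 - 12W = 7003 + 8W. Rearranging, 20W = 540, hence W* = 27.
From the demand curve, L* = 7543 - 12(27) = 7219.
The total wage bill = W* × L* = 27 × 7219 = 194913.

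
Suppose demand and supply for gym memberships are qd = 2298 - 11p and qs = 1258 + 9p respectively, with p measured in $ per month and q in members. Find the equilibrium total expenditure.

Total expenditure = 89752

At equilibrium qd = qs, so 2298 - 11p = 1258 + 9p; collecting terms, 1040 = 20p and p* = 52.
Substitute back: q* = 2298 - 11(52) = 1726.
Total expenditure = p* × q* = 52 × 1726 = 89752.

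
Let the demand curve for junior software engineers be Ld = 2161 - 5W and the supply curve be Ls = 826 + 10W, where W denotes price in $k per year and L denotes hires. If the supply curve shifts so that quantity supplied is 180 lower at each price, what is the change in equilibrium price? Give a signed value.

ΔW = 12

Equating demand and supply, 2161 - 5W = 826 + 10W gives 15W = 1335, so W* = 89.
From the demand curve, L* = 2161 - 5(89) = 1716.
After the shift, supply is Ls = 646 + 10W.
The new intersection has 1515 = 15W, i.e. W = 101, L = 1656.
ΔW = 101 - 89 = 12.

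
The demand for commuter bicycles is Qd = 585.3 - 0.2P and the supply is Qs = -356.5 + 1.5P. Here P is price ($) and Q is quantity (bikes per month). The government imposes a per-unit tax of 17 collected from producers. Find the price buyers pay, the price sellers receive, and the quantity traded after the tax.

With a tax of 17 on producers, they supply based on the net price P_s = P_b - 17, so Qs = -382 + 1.5P_b.
Set Qd = Qs: 585.3 - 0.2P_b = -382 + 1.5P_b, so 967.3 = 1.7P_b and P_b = 569.
Then P_s = 569 - 17 = 552 and Q = 585.3 - 0.2(569) = 471.5.

P_b = 569, P_s = 552, Q = 471.5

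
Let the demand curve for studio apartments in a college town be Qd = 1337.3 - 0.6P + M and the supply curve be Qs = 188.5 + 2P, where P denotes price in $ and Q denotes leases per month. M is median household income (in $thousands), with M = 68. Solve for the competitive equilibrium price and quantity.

P* = 468, Q* = 1124.5

With M = 68, demand is Qd = 1405.3 - 0.6P.
Equating demand and supply, 1405.3 - 0.6P = 188.5 + 2P gives 2.6P = 1216.8, so P* = 468.
Then Q* = 1405.3 - 0.6(468) = 1124.5.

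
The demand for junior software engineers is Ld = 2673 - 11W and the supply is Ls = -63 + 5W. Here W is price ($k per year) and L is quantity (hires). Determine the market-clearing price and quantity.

W* = 171, L* = 792

At equilibrium Ld = Ls, so 2673 - 11W = -63 + 5W; collecting terms, 2736 = 16W and W* = 171.
Substitute back: L* = 2673 - 11(171) = 792.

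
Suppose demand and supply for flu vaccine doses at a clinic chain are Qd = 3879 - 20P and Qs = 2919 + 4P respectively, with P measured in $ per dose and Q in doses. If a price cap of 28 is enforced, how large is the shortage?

Shortage = 288

With P fixed at 28, quantity demanded is 3319 and quantity supplied is 3031.
Shortage = Qd - Qs = 3319 - 3031 = 288.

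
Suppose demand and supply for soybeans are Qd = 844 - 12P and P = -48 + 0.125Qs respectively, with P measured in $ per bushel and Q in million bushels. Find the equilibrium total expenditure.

Rewriting in direct form: Qs = 384 + 8P.
At equilibrium Qd = Qs, so 844 - 12P = 384 + 8P; collecting terms, 460 = 20P and P* = 23.
Then Q* = 844 - 12(23) = 568.
Total expenditure = P* × Q* = 23 × 568 = 13064.

Total expenditure = 13064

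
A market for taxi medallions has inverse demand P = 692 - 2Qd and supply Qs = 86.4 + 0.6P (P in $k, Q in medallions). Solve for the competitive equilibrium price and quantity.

Inverting to quantity form: Qd = 346 - 0.5P.
The market clears where 346 - 0.5P = 86.4 + 0.6P. Rearranging, 1.1P = 259.6, hence P* = 236.
Substitute back: Q* = 346 - 0.5(236) = 228.

P* = 236, Q* = 228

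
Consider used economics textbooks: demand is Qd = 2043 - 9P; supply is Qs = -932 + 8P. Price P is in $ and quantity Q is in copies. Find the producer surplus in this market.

Producer surplus = 13689

Set Qd = Qs: 2043 - 9P = -932 + 8P, so 2975 = 17P and P* = 175.
Then Q* = 2043 - 9(175) = 468.
Supply choke price (Qs = 0): P = 116.5. Producer surplus = ½ × (175 - 116.5) × 468 = 13689.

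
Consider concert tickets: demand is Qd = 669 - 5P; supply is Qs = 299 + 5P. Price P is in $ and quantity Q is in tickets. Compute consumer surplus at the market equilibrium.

Consumer surplus = 23425.6

Equating demand and supply, 669 - 5P = 299 + 5P gives 10P = 370, so P* = 37.
Then Q* = 669 - 5(37) = 484.
Demand choke price (Qd = 0): P = 669/5 = 133.8. Consumer surplus = ½ × (133.8 - 37) × 484 = 23425.6.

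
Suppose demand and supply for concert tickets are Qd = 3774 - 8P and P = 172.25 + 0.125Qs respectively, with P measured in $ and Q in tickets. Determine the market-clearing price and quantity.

P* = 322, Q* = 1198

Solving each curve for Q: Qs = -1378 + 8P.
At equilibrium Qd = Qs, so 3774 - 8P = -1378 + 8P; collecting terms, 5152 = 16P and P* = 322.
Plugging P* into demand: Q* = 3774 - 8(322) = 1198.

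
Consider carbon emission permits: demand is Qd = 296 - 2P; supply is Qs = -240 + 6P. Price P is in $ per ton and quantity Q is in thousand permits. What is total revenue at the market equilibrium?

Total revenue = 10854

Set Qd = Qs: 296 - 2P = -240 + 6P, so 536 = 8P and P* = 67.
Plugging P* into demand: Q* = 296 - 2(67) = 162.
Total revenue = P* × Q* = 67 × 162 = 10854.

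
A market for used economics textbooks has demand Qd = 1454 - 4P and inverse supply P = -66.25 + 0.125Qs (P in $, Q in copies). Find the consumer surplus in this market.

Rewriting in direct form: Qs = 530 + 8P.
The market clears where 1454 - 4P = 530 + 8P. Rearranging, 12P = 924, hence P* = 77.
From the demand curve, Q* = 1454 - 4(77) = 1146.
Demand choke price (Qd = 0): P = 1454/4 = 363.5. Consumer surplus = ½ × (363.5 - 77) × 1146 = 164164.5.

Consumer surplus = 164164.5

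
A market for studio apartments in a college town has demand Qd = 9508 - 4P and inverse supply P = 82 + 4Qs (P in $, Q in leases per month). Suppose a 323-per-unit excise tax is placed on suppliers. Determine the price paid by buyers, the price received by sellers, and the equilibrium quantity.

P_b = 2261, P_s = 1938, Q = 464

Rewriting in direct form: Qs = -20.5 + 0.25P.
The tax drives a wedge P_b - P_s = 323. Substituting P_s = P_b - 323 into supply: Qs = -101.25 + 0.25P_b.
Market clearing requires 9508 - 4P_b = -101.25 + 0.25P_b; hence 9609.25 = 4.25P_b and P_b = 2261.
So P_s = 1938 and the quantity traded is Q = 9508 - 4(2261) = 464.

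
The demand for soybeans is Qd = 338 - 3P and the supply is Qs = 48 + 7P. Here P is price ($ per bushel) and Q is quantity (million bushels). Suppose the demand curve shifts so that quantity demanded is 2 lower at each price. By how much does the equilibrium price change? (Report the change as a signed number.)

At equilibrium Qd = Qs, so 338 - 3P = 48 + 7P; collecting terms, 290 = 10P and P* = 29.
Then Q* = 338 - 3(29) = 251.
After the shift, demand is Qd = 336 - 3P.
The new intersection has 288 = 10P, i.e. P = 28.8, Q = 249.6.
ΔP = 28.8 - 29 = -0.2.

ΔP = -0.2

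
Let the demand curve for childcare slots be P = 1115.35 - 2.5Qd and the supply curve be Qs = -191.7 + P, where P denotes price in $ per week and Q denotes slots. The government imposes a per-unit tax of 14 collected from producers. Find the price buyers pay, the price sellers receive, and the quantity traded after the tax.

P_b = 465.6, P_s = 451.6, Q = 259.9

Inverting to quantity form: Qd = 446.14 - 0.4P.
The tax drives a wedge P_b - P_s = 14. Substituting P_s = P_b - 14 into supply: Qs = -205.7 + P_b.
Set Qd = Qs: 446.14 - 0.4P_b = -205.7 + P_b, so 651.84 = 1.4P_b and P_b = 465.6.
So P_s = 451.6 and the quantity traded is Q = 446.14 - 0.4(465.6) = 259.9.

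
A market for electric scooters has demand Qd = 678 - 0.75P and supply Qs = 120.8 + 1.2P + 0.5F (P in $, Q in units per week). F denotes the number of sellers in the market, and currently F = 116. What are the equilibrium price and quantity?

P* = 256, Q* = 486

With F = 116, supply is Qs = 178.8 + 1.2P.
Set Qd = Qs: 678 - 0.75P = 178.8 + 1.2P, so 499.2 = 1.95P and P* = 256.
Substitute back: Q* = 678 - 0.75(256) = 486.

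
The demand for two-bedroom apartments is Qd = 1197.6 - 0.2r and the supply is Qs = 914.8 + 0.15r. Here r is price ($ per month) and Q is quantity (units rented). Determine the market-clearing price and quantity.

r* = 808, Q* = 1036

Set Qd = Qs: 1197.6 - 0.2r = 914.8 + 0.15r, so 282.8 = 0.35r and r* = 808.
Plugging r* into demand: Q* = 1197.6 - 0.2(808) = 1036.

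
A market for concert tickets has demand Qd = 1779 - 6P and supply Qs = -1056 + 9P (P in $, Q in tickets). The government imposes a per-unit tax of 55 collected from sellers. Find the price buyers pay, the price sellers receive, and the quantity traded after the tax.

P_b = 222, P_s = 167, Q = 447

Sellers keep P_s = P_b - 55 per unit, so supply in terms of the buyer price is Qs = -1551 + 9P_b.
Equate demand and the shifted supply: 1779 - 6P_b = -1551 + 9P_b, giving 15P_b = 3330, so P_b = 222.
Then P_s = 222 - 55 = 167 and Q = 1779 - 6(222) = 447.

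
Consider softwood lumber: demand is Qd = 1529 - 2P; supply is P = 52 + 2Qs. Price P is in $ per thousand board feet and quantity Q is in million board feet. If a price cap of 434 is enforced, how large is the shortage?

Solving each curve for Q: Qs = -26 + 0.5P.
Evaluating both curves at the ceiling price 434 gives Qd = 661, Qs = 191.
Shortage = Qd - Qs = 661 - 191 = 470.

Shortage = 470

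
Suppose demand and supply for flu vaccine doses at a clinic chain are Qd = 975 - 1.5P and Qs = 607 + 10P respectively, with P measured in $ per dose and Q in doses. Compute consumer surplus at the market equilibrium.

Consumer surplus = 286443

The market clears where 975 - 1.5P = 607 + 10P. Rearranging, 11.5P = 368, hence P* = 32.
From the demand curve, Q* = 975 - 1.5(32) = 927.
Demand choke price (Qd = 0): P = 975/1.5 = 650. Consumer surplus = ½ × (650 - 32) × 927 = 286443.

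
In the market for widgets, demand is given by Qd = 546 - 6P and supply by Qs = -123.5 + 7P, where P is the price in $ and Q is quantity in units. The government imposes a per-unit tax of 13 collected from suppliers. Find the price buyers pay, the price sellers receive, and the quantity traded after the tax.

P_b = 58.5, P_s = 45.5, Q = 195

The tax drives a wedge P_b - P_s = 13. Substituting P_s = P_b - 13 into supply: Qs = -214.5 + 7P_b.
Equate demand and the shifted supply: 546 - 6P_b = -214.5 + 7P_b, giving 13P_b = 760.5, so P_b = 58.5.
So P_s = 45.5 and the quantity traded is Q = 546 - 6(58.5) = 195.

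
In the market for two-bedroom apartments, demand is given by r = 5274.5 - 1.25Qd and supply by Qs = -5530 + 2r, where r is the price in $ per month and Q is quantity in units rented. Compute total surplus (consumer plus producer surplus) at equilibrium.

Solving each curve for Q: Qd = 4219.6 - 0.8r.
Set Qd = Qs: 4219.6 - 0.8r = -5530 + 2r, so 9749.6 = 2.8r and r* = 3482.
Plugging r* into demand: Q* = 4219.6 - 0.8(3482) = 1434.
Demand choke price = 5274.5; supply choke price = 2765. CS = ½(5274.5 - 3482)(1434) = 1285222.5; PS = ½(3482 - 2765)(1434) = 514089. Total surplus = 1799311.5.

Total surplus = 1799311.5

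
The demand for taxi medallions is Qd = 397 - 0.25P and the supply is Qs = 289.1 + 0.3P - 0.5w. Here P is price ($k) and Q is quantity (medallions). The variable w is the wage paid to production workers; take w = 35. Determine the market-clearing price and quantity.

P* = 228, Q* = 340

With w = 35, supply is Qs = 271.6 + 0.3P.
Equating demand and supply, 397 - 0.25P = 271.6 + 0.3P gives 0.55P = 125.4, so P* = 228.
Substitute back: Q* = 397 - 0.25(228) = 340.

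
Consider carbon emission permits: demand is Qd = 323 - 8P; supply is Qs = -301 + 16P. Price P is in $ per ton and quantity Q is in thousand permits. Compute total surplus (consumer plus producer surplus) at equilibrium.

Total surplus = 1239.84375

At equilibrium Qd = Qs, so 323 - 8P = -301 + 16P; collecting terms, 624 = 24P and P* = 26.
Plugging P* into demand: Q* = 323 - 8(26) = 115.
Demand choke price = 40.375; supply choke price = 18.8125. CS = ½(40.375 - 26)(115) = 826.5625; PS = ½(26 - 18.8125)(115) = 413.28125. Total surplus = 1239.84375.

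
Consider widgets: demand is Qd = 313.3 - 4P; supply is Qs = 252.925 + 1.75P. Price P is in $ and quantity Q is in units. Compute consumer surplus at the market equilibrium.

Consumer surplus = 9200.46125

Set Qd = Qs: 313.3 - 4P = 252.925 + 1.75P, so 60.375 = 5.75P and P* = 10.5.
Substitute back: Q* = 313.3 - 4(10.5) = 271.3.
Demand choke price (Qd = 0): P = 313.3/4 = 78.325. Consumer surplus = ½ × (78.325 - 10.5) × 271.3 = 9200.46125.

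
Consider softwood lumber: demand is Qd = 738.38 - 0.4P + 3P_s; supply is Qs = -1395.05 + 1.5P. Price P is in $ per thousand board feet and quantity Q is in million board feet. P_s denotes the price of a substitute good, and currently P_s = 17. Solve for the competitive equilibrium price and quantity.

P* = 1149.7, Q* = 329.5

With P_s = 17, demand is Qd = 789.38 - 0.4P.
Set Qd = Qs: 789.38 - 0.4P = -1395.05 + 1.5P, so 2184.43 = 1.9P and P* = 1149.7.
Plugging P* into demand: Q* = 789.38 - 0.4(1149.7) = 329.5.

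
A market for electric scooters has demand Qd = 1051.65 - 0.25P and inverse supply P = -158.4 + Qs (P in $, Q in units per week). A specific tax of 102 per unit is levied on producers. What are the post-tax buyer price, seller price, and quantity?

P_b = 796.2, P_s = 694.2, Q = 852.6

Inverting to quantity form: Qs = 158.4 + P.
With a tax of 102 on producers, they supply based on the net price P_s = P_b - 102, so Qs = 56.4 + P_b.
Set Qd = Qs: 1051.65 - 0.25P_b = 56.4 + P_b, so 995.25 = 1.25P_b and P_b = 796.2.
So P_s = 694.2 and the quantity traded is Q = 1051.65 - 0.25(796.2) = 852.6.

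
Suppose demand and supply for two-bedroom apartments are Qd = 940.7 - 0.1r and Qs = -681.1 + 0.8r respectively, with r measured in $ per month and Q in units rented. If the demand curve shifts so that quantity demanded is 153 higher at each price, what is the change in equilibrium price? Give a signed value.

Δr = 170

Set Qd = Qs: 940.7 - 0.1r = -681.1 + 0.8r, so 1621.8 = 0.9r and r* = 1802.
Then Q* = 940.7 - 0.1(1802) = 760.5.
After the shift, demand is Qd = 1093.7 - 0.1r.
New equilibrium: 1774.8 = 0.9r, so r = 1972 and Q = 896.5.
Δr = 1972 - 1802 = 170.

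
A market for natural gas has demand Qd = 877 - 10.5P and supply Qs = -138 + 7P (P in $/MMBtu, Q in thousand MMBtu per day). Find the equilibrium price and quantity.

At equilibrium Qd = Qs, so 877 - 10.5P = -138 + 7P; collecting terms, 1015 = 17.5P and P* = 58.
Then Q* = 877 - 10.5(58) = 268.

P* = 58, Q* = 268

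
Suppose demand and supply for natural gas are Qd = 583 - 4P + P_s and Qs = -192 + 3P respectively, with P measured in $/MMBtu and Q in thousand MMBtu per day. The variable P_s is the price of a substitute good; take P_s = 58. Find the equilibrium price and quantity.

With P_s = 58, demand is Qd = 641 - 4P.
At equilibrium Qd = Qs, so 641 - 4P = -192 + 3P; collecting terms, 833 = 7P and P* = 119.
From the demand curve, Q* = 641 - 4(119) = 165.

P* = 119, Q* = 165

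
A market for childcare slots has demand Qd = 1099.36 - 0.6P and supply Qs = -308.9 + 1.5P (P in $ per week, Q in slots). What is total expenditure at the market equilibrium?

Set Qd = Qs: 1099.36 - 0.6P = -308.9 + 1.5P, so 1408.26 = 2.1P and P* = 670.6.
From the demand curve, Q* = 1099.36 - 0.6(670.6) = 697.
Total expenditure = P* × Q* = 670.6 × 697 = 467408.2.

Total expenditure = 467408.2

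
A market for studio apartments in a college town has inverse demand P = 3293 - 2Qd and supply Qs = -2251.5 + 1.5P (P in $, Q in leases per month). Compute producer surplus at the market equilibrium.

Solving each curve for Q: Qd = 1646.5 - 0.5P.
Set Qd = Qs: 1646.5 - 0.5P = -2251.5 + 1.5P, so 3898 = 2P and P* = 1949.
Plugging P* into demand: Q* = 1646.5 - 0.5(1949) = 672.
Supply choke price (Qs = 0): P = 1501. Producer surplus = ½ × (1949 - 1501) × 672 = 150528.

Producer surplus = 150528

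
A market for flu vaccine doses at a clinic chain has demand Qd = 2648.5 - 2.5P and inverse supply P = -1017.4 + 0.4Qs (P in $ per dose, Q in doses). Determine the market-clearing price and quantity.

P* = 21, Q* = 2596

In direct form, Qs = 2543.5 + 2.5P.
Set Qd = Qs: 2648.5 - 2.5P = 2543.5 + 2.5P, so 105 = 5P and P* = 21.
Substitute back: Q* = 2648.5 - 2.5(21) = 2596.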